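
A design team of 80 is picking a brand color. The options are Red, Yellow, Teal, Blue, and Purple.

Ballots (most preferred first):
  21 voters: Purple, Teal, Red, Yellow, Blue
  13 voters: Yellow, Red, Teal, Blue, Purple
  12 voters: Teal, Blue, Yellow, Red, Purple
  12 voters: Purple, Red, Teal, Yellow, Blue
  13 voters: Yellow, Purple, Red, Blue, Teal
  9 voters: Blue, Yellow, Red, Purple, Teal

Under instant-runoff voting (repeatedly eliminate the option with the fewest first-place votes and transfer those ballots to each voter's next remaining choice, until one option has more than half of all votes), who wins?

Yellow

Round 1: Red 0, Yellow 26, Teal 12, Blue 9, Purple 33. Red eliminated.
Round 2: Yellow 26, Teal 12, Blue 9, Purple 33. Blue eliminated.
Round 3: Yellow 35, Teal 12, Purple 33. Teal eliminated.
Round 4: Yellow 47, Purple 33. Yellow has a majority (≥41).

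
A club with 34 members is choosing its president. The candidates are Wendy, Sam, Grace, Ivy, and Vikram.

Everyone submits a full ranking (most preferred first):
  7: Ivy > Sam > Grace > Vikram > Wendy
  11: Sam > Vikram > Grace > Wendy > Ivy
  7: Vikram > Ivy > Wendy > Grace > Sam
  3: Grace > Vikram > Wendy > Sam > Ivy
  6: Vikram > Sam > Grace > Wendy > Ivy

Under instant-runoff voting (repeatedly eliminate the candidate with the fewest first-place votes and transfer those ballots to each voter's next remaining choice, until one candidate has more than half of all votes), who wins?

Sam

Round 1: Wendy 0, Sam 11, Grace 3, Ivy 7, Vikram 13. Wendy eliminated.
Round 2: Sam 11, Grace 3, Ivy 7, Vikram 13. Grace eliminated.
Round 3: Sam 11, Ivy 7, Vikram 16. Ivy eliminated.
Round 4: Sam 18, Vikram 16. Sam has a majority (≥18).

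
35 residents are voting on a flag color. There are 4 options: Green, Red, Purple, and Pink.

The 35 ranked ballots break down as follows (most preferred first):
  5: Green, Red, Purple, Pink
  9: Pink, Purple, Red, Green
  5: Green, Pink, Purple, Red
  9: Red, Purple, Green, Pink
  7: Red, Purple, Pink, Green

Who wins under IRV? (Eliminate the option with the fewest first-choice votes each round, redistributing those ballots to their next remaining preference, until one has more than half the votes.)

Round 1: Green 10, Red 16, Purple 0, Pink 9. Purple eliminated.
Round 2: Green 10, Red 16, Pink 9. Pink eliminated.
Round 3: Green 10, Red 25. Red has a majority (≥18).

Red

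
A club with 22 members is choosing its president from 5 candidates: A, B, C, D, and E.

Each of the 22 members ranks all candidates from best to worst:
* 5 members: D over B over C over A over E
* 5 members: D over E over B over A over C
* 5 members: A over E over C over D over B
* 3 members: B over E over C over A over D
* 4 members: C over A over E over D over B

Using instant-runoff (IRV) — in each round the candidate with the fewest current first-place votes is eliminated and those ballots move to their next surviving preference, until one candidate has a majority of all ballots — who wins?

Round 1: A 5, B 3, C 4, D 10, E 0. E eliminated.
Round 2: A 5, B 3, C 4, D 10. B eliminated.
Round 3: A 5, C 7, D 10. A eliminated.
Round 4: C 12, D 10. C has a majority (≥12).

C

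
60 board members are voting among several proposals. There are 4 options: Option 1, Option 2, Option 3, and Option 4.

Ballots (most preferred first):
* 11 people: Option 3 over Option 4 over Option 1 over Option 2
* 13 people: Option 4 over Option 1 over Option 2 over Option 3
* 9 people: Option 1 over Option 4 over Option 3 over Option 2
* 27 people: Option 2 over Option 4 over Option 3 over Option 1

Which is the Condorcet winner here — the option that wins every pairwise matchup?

Option 4 vs Option 1: 51–9
Option 4 vs Option 2: 33–27
Option 4 vs Option 3: 49–11
Option 4 beats every other option.

Option 4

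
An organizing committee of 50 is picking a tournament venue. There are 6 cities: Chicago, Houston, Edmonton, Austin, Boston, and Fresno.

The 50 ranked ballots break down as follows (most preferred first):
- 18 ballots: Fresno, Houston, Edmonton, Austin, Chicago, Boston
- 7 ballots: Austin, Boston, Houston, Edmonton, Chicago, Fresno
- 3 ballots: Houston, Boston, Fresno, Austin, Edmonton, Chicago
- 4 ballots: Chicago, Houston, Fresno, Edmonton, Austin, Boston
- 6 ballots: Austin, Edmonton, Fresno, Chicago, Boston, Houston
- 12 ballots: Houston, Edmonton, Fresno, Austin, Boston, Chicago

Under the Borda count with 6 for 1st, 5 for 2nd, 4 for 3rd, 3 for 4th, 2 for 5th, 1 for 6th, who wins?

Chicago: 18×2 + 7×2 + 3×1 + 4×6 + 6×3 + 12×1 = 107
Houston: 18×5 + 7×4 + 3×6 + 4×5 + 6×1 + 12×6 = 234
Edmonton: 18×4 + 7×3 + 3×2 + 4×3 + 6×5 + 12×5 = 201
Austin: 18×3 + 7×6 + 3×3 + 4×2 + 6×6 + 12×3 = 185
Boston: 18×1 + 7×5 + 3×5 + 4×1 + 6×2 + 12×2 = 108
Fresno: 18×6 + 7×1 + 3×4 + 4×4 + 6×4 + 12×4 = 215

Houston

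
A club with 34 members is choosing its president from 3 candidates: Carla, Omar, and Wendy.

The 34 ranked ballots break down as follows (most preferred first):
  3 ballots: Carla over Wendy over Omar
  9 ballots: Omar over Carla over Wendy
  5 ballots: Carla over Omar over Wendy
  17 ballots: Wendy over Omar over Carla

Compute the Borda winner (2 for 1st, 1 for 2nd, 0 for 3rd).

Carla: 3×2 + 9×1 + 5×2 + 17×0 = 25
Omar: 3×0 + 9×2 + 5×1 + 17×1 = 40
Wendy: 3×1 + 9×0 + 5×0 + 17×2 = 37

Omar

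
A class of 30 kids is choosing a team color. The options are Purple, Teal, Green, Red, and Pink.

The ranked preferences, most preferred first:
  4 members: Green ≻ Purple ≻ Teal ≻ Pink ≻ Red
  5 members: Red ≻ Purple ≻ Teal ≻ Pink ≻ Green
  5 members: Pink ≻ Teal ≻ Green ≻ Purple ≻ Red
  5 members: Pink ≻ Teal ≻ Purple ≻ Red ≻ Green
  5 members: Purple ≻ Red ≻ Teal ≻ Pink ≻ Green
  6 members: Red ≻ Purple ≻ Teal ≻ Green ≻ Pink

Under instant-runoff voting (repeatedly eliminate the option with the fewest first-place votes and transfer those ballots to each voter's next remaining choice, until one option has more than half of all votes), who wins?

Red

Round 1: Purple 5, Teal 0, Green 4, Red 11, Pink 10. Teal eliminated.
Round 2: Purple 5, Green 4, Red 11, Pink 10. Green eliminated.
Round 3: Purple 9, Red 11, Pink 10. Purple eliminated.
Round 4: Red 16, Pink 14. Red has a majority (≥16).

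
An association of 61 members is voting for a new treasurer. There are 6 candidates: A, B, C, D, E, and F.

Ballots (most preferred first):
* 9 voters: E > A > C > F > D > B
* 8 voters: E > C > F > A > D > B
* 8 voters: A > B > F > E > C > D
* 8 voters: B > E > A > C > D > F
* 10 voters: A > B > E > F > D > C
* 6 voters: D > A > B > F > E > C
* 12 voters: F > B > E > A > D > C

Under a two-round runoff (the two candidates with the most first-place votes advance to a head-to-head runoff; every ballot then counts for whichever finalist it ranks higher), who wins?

E

Round 1 first-place votes: A 18, B 8, C 0, D 6, E 17, F 12. A and E advance.
Runoff: A is ranked above E on 24 ballots, E above A on 37.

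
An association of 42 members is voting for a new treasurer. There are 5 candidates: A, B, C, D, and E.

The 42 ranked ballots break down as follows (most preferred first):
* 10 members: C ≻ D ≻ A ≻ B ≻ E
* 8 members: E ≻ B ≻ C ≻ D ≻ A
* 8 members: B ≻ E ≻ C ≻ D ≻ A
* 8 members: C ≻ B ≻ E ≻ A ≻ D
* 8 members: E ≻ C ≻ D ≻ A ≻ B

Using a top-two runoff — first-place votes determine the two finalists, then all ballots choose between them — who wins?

E

Round 1 first-place votes: A 0, B 8, C 18, D 0, E 16. C and E advance.
Runoff: C is ranked above E on 18 ballots, E above C on 24.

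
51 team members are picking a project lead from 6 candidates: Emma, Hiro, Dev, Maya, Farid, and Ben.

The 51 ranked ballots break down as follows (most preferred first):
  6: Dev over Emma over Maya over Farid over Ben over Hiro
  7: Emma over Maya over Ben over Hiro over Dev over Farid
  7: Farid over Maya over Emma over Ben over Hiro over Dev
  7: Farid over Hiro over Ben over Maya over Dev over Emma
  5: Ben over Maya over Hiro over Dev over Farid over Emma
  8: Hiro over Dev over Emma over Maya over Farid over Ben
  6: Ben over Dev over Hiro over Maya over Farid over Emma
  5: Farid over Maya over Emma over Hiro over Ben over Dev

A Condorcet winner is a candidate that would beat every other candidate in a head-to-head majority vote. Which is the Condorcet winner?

Maya

Maya vs Emma: 30–21
Maya vs Hiro: 30–21
Maya vs Dev: 31–20
Maya vs Farid: 32–19
Maya vs Ben: 33–18
Maya beats every other candidate.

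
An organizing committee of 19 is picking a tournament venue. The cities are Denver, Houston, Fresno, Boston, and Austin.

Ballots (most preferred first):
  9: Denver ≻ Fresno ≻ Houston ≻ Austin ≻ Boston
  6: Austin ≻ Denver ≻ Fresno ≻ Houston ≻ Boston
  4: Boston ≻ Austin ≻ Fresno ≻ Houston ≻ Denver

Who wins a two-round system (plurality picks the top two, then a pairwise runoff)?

Round 1 first-place votes: Denver 9, Houston 0, Fresno 0, Boston 4, Austin 6. Denver and Austin advance.
Runoff: Denver is ranked above Austin on 9 ballots, Austin above Denver on 10.

Austin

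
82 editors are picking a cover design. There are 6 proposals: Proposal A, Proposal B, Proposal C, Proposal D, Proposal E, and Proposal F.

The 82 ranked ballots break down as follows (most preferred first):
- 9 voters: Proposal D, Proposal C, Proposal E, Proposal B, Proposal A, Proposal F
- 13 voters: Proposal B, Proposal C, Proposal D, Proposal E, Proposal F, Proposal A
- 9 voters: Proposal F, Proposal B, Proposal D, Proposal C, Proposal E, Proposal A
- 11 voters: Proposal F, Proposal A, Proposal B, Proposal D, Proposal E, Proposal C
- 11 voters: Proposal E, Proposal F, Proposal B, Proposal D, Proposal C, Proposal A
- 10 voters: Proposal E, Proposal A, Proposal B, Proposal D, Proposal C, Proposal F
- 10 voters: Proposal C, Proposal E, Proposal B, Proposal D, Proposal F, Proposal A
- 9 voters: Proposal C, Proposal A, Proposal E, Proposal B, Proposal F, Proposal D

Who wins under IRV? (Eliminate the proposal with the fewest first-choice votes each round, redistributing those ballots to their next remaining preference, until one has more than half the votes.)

Proposal C

Round 1: Proposal A 0, Proposal B 13, Proposal C 19, Proposal D 9, Proposal E 21, Proposal F 20. Proposal A eliminated.
Round 2: Proposal B 13, Proposal C 19, Proposal D 9, Proposal E 21, Proposal F 20. Proposal D eliminated.
Round 3: Proposal B 13, Proposal C 28, Proposal E 21, Proposal F 20. Proposal B eliminated.
Round 4: Proposal C 41, Proposal E 21, Proposal F 20. Proposal F eliminated.
Round 5: Proposal C 50, Proposal E 32. Proposal C has a majority (≥42).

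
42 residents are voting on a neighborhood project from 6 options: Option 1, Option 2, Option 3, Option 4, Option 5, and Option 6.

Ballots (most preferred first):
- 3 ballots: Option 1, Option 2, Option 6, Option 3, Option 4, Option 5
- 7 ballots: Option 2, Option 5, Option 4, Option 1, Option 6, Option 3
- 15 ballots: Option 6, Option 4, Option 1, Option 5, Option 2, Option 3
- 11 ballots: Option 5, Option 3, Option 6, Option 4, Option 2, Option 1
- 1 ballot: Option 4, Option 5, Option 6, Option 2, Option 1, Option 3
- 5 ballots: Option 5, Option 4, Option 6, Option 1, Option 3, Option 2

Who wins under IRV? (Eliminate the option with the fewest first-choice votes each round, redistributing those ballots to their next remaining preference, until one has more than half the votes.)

Option 5

Round 1: Option 1 3, Option 2 7, Option 3 0, Option 4 1, Option 5 16, Option 6 15. Option 3 eliminated.
Round 2: Option 1 3, Option 2 7, Option 4 1, Option 5 16, Option 6 15. Option 4 eliminated.
Round 3: Option 1 3, Option 2 7, Option 5 17, Option 6 15. Option 1 eliminated.
Round 4: Option 2 10, Option 5 17, Option 6 15. Option 2 eliminated.
Round 5: Option 5 24, Option 6 18. Option 5 has a majority (≥22).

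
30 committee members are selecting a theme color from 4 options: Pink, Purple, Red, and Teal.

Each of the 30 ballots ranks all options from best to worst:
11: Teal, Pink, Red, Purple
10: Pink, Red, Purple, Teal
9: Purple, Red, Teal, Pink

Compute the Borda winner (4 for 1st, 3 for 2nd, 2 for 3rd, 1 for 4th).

Pink: 11×3 + 10×4 + 9×1 = 82
Purple: 11×1 + 10×2 + 9×4 = 67
Red: 11×2 + 10×3 + 9×3 = 79
Teal: 11×4 + 10×1 + 9×2 = 72

Pink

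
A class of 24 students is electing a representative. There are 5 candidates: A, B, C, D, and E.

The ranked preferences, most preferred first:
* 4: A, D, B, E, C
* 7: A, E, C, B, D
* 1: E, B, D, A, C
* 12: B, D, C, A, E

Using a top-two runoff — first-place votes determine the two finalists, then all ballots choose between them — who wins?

B

Round 1 first-place votes: A 11, B 12, C 0, D 0, E 1. B and A advance.
Runoff: B is ranked above A on 13 ballots, A above B on 11.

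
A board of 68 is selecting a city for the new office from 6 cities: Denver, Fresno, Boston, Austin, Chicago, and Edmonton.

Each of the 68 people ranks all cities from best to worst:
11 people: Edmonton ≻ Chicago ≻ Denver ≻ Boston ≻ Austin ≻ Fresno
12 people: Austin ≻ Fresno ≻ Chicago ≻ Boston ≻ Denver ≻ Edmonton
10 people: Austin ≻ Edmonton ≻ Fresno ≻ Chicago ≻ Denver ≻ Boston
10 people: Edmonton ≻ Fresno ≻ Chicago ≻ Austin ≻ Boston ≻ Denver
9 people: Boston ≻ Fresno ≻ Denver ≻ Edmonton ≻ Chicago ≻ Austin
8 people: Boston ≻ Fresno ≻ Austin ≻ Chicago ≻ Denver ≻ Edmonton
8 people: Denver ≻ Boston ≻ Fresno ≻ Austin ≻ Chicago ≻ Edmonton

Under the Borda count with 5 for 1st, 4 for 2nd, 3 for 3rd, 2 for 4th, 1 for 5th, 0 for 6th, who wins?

Denver: 11×3 + 12×1 + 10×1 + 10×0 + 9×3 + 8×1 + 8×5 = 130
Fresno: 11×0 + 12×4 + 10×3 + 10×4 + 9×4 + 8×4 + 8×3 = 210
Boston: 11×2 + 12×2 + 10×0 + 10×1 + 9×5 + 8×5 + 8×4 = 173
Austin: 11×1 + 12×5 + 10×5 + 10×2 + 9×0 + 8×3 + 8×2 = 181
Chicago: 11×4 + 12×3 + 10×2 + 10×3 + 9×1 + 8×2 + 8×1 = 163
Edmonton: 11×5 + 12×0 + 10×4 + 10×5 + 9×2 + 8×0 + 8×0 = 163

Fresno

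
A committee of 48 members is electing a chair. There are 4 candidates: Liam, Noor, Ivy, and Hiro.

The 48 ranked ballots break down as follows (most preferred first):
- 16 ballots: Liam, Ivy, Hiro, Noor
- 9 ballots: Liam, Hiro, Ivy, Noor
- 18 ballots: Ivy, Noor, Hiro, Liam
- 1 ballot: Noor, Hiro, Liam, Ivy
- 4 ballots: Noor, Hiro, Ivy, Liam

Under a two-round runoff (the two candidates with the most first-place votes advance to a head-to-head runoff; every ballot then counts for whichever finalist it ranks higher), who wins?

Round 1 first-place votes: Liam 25, Noor 5, Ivy 18, Hiro 0. Liam and Ivy advance.
Runoff: Liam is ranked above Ivy on 26 ballots, Ivy above Liam on 22.

Liam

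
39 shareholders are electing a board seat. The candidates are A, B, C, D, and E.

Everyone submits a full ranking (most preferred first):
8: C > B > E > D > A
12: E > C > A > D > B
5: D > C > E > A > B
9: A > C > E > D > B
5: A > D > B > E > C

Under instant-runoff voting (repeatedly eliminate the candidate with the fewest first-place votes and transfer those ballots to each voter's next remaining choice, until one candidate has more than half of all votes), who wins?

C

Round 1: A 14, B 0, C 8, D 5, E 12. B eliminated.
Round 2: A 14, C 8, D 5, E 12. D eliminated.
Round 3: A 14, C 13, E 12. E eliminated.
Round 4: A 14, C 25. C has a majority (≥20).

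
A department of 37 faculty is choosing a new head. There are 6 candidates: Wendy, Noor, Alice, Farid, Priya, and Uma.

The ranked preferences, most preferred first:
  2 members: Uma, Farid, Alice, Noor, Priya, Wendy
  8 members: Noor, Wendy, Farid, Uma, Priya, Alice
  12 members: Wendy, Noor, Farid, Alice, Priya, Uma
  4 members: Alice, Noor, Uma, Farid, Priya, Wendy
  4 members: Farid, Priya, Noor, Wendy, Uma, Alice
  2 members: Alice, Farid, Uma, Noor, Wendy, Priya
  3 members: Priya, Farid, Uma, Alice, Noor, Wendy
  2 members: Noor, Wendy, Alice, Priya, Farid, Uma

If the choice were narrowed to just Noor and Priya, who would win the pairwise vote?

Noor is ranked above Priya on 30 ballots; Priya above Noor on 7.

Noor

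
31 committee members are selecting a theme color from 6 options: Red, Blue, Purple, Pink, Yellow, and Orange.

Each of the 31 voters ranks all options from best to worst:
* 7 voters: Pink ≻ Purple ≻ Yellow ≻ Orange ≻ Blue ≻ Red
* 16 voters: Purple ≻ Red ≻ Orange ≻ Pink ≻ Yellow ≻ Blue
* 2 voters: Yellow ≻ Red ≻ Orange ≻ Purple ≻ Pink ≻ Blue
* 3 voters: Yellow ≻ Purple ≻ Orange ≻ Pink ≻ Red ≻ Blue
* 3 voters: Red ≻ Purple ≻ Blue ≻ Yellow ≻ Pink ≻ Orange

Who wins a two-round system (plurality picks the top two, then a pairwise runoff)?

Purple

Round 1 first-place votes: Red 3, Blue 0, Purple 16, Pink 7, Yellow 5, Orange 0. Purple and Pink advance.
Runoff: Purple is ranked above Pink on 24 ballots, Pink above Purple on 7.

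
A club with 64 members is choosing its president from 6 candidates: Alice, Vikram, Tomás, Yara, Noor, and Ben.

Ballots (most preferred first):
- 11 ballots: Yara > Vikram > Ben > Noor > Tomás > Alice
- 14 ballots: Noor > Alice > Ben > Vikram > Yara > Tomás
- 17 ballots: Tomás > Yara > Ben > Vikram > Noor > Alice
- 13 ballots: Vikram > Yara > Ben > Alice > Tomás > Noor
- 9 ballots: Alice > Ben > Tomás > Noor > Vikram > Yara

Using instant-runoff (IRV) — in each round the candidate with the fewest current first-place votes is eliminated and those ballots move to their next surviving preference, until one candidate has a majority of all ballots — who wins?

Round 1: Alice 9, Vikram 13, Tomás 17, Yara 11, Noor 14, Ben 0. Ben eliminated.
Round 2: Alice 9, Vikram 13, Tomás 17, Yara 11, Noor 14. Alice eliminated.
Round 3: Vikram 13, Tomás 26, Yara 11, Noor 14. Yara eliminated.
Round 4: Vikram 24, Tomás 26, Noor 14. Noor eliminated.
Round 5: Vikram 38, Tomás 26. Vikram has a majority (≥33).

Vikram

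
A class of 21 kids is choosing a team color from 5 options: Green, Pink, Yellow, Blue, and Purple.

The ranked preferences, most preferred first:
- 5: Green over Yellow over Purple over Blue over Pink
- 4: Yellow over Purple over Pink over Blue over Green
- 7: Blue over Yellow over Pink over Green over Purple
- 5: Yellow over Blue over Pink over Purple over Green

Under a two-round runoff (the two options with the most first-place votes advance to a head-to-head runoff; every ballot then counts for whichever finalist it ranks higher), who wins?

Yellow

Round 1 first-place votes: Green 5, Pink 0, Yellow 9, Blue 7, Purple 0. Yellow and Blue advance.
Runoff: Yellow is ranked above Blue on 14 ballots, Blue above Yellow on 7.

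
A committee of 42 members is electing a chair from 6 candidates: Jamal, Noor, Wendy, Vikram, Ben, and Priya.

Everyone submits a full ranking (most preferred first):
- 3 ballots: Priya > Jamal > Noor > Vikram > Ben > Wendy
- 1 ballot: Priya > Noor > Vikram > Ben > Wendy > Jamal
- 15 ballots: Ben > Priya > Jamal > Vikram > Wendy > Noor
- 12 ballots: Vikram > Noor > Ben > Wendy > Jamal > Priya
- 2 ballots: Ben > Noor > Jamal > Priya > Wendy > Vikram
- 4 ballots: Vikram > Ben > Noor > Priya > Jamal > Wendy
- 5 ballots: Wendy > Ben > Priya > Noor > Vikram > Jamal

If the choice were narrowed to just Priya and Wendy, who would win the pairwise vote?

Priya

Priya is ranked above Wendy on 25 ballots; Wendy above Priya on 17.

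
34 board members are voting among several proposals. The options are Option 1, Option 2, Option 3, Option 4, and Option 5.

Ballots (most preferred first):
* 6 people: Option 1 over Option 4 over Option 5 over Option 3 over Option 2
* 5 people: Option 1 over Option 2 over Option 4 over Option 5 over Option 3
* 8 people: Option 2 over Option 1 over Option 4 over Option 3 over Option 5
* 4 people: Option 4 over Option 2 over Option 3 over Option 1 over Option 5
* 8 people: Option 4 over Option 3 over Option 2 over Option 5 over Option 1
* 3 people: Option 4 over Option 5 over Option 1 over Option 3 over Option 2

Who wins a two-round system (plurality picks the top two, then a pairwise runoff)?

Round 1 first-place votes: Option 1 11, Option 2 8, Option 3 0, Option 4 15, Option 5 0. Option 4 and Option 1 advance.
Runoff: Option 4 is ranked above Option 1 on 15 ballots, Option 1 above Option 4 on 19.

Option 1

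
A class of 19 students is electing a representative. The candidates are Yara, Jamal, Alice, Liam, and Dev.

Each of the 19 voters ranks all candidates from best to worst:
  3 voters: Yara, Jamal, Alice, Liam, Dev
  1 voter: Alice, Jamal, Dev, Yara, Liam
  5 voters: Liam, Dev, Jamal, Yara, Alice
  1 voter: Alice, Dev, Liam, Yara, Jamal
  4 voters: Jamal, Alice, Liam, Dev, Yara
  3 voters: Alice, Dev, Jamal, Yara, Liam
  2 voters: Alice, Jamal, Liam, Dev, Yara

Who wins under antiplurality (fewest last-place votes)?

Last-place votes: Yara 6, Jamal 1, Alice 5, Liam 4, Dev 3.

Jamal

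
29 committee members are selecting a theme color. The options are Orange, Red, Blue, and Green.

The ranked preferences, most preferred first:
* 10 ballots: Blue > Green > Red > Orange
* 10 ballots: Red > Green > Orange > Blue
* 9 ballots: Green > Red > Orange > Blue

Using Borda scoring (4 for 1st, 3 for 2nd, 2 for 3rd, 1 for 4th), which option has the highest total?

Orange: 10×1 + 10×2 + 9×2 = 48
Red: 10×2 + 10×4 + 9×3 = 87
Blue: 10×4 + 10×1 + 9×1 = 59
Green: 10×3 + 10×3 + 9×4 = 96

Green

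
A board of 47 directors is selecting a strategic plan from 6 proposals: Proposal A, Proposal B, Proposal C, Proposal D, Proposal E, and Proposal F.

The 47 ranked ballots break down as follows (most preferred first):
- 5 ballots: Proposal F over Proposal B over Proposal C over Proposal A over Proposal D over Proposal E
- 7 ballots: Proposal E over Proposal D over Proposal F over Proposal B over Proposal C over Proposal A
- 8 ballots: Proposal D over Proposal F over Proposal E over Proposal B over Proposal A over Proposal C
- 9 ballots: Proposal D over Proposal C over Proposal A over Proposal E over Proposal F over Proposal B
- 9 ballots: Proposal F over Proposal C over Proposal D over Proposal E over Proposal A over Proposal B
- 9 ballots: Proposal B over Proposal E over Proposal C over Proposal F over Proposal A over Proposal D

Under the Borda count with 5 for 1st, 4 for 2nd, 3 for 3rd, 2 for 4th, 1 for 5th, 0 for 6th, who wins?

Proposal A: 5×2 + 7×0 + 8×1 + 9×3 + 9×1 + 9×1 = 63
Proposal B: 5×4 + 7×2 + 8×2 + 9×0 + 9×0 + 9×5 = 95
Proposal C: 5×3 + 7×1 + 8×0 + 9×4 + 9×4 + 9×3 = 121
Proposal D: 5×1 + 7×4 + 8×5 + 9×5 + 9×3 + 9×0 = 145
Proposal E: 5×0 + 7×5 + 8×3 + 9×2 + 9×2 + 9×4 = 131
Proposal F: 5×5 + 7×3 + 8×4 + 9×1 + 9×5 + 9×2 = 150

Proposal F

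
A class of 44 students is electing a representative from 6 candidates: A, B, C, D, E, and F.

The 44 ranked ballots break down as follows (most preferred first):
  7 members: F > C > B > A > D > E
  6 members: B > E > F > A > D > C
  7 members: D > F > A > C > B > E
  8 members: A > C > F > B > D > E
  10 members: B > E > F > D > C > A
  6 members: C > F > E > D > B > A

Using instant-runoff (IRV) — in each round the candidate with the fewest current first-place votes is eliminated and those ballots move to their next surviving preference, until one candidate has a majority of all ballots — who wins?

Round 1: A 8, B 16, C 6, D 7, E 0, F 7. E eliminated.
Round 2: A 8, B 16, C 6, D 7, F 7. C eliminated.
Round 3: A 8, B 16, D 7, F 13. D eliminated.
Round 4: A 8, B 16, F 20. A eliminated.
Round 5: B 16, F 28. F has a majority (≥23).

F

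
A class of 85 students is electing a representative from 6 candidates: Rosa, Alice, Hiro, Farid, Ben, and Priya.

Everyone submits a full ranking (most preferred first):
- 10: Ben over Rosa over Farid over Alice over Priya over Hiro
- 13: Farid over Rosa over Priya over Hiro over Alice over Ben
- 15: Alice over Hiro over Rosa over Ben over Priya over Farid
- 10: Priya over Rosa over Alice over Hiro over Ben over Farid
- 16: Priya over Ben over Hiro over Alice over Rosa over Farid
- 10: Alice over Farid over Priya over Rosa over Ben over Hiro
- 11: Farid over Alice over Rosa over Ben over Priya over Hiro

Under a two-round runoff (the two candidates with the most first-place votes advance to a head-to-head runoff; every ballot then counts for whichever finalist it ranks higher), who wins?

Alice

Round 1 first-place votes: Rosa 0, Alice 25, Hiro 0, Farid 24, Ben 10, Priya 26. Priya and Alice advance.
Runoff: Priya is ranked above Alice on 39 ballots, Alice above Priya on 46.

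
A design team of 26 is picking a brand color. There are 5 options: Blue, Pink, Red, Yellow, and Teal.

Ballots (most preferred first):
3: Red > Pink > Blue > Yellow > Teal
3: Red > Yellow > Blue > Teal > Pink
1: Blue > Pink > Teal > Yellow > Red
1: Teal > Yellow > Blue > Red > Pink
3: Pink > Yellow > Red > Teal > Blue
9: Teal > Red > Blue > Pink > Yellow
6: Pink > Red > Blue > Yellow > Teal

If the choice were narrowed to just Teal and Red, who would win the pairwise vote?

Red

Teal is ranked above Red on 11 ballots; Red above Teal on 15.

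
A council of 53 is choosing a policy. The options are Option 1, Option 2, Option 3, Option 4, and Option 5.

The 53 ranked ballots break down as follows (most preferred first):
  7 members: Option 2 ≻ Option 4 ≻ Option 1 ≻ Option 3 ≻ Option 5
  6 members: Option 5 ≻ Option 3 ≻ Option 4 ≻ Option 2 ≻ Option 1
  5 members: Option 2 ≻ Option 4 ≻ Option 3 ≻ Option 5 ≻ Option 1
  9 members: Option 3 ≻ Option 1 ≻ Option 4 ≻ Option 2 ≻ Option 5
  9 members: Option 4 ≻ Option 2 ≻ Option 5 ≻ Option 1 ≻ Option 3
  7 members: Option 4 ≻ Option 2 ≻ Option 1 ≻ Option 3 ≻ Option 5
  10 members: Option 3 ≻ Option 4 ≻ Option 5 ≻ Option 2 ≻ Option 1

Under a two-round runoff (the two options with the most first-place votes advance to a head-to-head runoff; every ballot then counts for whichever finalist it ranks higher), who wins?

Round 1 first-place votes: Option 1 0, Option 2 12, Option 3 19, Option 4 16, Option 5 6. Option 3 and Option 4 advance.
Runoff: Option 3 is ranked above Option 4 on 25 ballots, Option 4 above Option 3 on 28.

Option 4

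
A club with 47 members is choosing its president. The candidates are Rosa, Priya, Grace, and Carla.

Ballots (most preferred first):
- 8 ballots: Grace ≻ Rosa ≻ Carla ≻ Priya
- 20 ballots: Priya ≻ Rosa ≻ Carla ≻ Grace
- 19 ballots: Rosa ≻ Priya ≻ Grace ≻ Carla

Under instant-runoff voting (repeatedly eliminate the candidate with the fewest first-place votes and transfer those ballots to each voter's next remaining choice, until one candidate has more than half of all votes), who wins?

Rosa

Round 1: Rosa 19, Priya 20, Grace 8, Carla 0. Carla eliminated.
Round 2: Rosa 19, Priya 20, Grace 8. Grace eliminated.
Round 3: Rosa 27, Priya 20. Rosa has a majority (≥24).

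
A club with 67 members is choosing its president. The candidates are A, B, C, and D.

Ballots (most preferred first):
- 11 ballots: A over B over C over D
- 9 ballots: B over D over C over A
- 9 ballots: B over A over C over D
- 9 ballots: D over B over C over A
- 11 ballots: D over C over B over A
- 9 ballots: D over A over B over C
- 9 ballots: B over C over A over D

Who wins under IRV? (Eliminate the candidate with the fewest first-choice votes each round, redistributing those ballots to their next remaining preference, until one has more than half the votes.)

Round 1: A 11, B 27, C 0, D 29. C eliminated.
Round 2: A 11, B 27, D 29. A eliminated.
Round 3: B 38, D 29. B has a majority (≥34).

B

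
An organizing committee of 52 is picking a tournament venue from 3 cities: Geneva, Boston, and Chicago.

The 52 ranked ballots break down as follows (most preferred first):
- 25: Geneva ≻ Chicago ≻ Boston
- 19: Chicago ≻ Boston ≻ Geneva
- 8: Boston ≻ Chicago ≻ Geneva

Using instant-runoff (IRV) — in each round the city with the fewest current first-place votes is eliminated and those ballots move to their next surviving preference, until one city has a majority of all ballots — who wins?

Chicago

Round 1: Geneva 25, Boston 8, Chicago 19. Boston eliminated.
Round 2: Geneva 25, Chicago 27. Chicago has a majority (≥27).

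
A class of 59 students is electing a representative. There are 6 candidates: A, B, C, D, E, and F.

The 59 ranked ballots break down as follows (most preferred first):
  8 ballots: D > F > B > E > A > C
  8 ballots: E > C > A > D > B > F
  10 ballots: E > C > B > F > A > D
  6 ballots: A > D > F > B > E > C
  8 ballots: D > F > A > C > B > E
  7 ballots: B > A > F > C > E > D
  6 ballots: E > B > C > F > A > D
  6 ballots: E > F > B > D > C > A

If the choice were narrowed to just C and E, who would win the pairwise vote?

E

C is ranked above E on 15 ballots; E above C on 44.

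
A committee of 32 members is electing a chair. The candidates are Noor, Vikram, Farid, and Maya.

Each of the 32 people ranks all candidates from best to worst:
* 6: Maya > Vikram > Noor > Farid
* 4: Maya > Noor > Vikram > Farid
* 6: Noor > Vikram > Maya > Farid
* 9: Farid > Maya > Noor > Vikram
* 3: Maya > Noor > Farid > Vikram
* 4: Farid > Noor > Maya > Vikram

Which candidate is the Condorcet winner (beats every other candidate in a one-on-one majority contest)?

Maya vs Noor: 22–10
Maya vs Vikram: 26–6
Maya vs Farid: 19–13
Maya beats every other candidate.

Maya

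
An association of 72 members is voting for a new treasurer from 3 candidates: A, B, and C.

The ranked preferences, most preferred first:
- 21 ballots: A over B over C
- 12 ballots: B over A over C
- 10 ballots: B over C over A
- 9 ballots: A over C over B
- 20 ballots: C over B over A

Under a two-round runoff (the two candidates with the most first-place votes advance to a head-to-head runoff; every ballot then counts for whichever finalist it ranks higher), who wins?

Round 1 first-place votes: A 30, B 22, C 20. A and B advance.
Runoff: A is ranked above B on 30 ballots, B above A on 42.

B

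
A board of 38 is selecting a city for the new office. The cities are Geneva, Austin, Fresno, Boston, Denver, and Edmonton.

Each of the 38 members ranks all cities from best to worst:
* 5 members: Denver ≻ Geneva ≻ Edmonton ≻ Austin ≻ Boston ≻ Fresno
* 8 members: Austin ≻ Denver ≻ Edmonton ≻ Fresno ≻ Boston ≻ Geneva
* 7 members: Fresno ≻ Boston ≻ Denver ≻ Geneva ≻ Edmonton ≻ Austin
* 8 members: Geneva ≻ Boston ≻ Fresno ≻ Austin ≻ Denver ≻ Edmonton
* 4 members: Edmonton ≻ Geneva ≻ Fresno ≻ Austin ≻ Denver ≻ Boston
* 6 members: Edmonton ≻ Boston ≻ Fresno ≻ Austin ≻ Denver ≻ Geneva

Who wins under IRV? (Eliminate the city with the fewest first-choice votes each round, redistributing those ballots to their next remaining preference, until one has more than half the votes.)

Round 1: Geneva 8, Austin 8, Fresno 7, Boston 0, Denver 5, Edmonton 10. Boston eliminated.
Round 2: Geneva 8, Austin 8, Fresno 7, Denver 5, Edmonton 10. Denver eliminated.
Round 3: Geneva 13, Austin 8, Fresno 7, Edmonton 10. Fresno eliminated.
Round 4: Geneva 20, Austin 8, Edmonton 10. Geneva has a majority (≥20).

Geneva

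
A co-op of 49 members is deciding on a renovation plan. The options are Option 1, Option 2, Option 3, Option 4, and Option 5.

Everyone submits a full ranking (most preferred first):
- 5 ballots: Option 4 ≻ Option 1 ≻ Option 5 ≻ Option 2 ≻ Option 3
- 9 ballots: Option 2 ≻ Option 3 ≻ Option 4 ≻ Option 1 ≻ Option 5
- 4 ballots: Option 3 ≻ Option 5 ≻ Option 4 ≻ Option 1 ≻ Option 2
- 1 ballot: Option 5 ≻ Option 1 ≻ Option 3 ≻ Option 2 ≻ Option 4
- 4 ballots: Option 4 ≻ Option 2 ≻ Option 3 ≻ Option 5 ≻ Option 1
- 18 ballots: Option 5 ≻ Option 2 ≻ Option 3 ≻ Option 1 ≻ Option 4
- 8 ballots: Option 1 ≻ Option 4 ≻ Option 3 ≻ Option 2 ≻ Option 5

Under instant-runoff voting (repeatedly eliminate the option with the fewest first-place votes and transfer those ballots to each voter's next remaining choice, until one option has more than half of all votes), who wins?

Option 4

Round 1: Option 1 8, Option 2 9, Option 3 4, Option 4 9, Option 5 19. Option 3 eliminated.
Round 2: Option 1 8, Option 2 9, Option 4 9, Option 5 23. Option 1 eliminated.
Round 3: Option 2 9, Option 4 17, Option 5 23. Option 2 eliminated.
Round 4: Option 4 26, Option 5 23. Option 4 has a majority (≥25).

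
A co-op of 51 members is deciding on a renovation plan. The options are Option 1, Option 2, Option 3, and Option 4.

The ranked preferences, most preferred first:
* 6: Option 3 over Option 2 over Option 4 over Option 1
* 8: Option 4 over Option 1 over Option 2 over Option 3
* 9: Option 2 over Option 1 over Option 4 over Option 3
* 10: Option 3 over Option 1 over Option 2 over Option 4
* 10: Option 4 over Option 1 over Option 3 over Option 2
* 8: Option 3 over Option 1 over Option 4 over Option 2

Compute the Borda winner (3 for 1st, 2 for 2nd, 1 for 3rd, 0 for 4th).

Option 1: 6×0 + 8×2 + 9×2 + 10×2 + 10×2 + 8×2 = 90
Option 2: 6×2 + 8×1 + 9×3 + 10×1 + 10×0 + 8×0 = 57
Option 3: 6×3 + 8×0 + 9×0 + 10×3 + 10×1 + 8×3 = 82
Option 4: 6×1 + 8×3 + 9×1 + 10×0 + 10×3 + 8×1 = 77

Option 1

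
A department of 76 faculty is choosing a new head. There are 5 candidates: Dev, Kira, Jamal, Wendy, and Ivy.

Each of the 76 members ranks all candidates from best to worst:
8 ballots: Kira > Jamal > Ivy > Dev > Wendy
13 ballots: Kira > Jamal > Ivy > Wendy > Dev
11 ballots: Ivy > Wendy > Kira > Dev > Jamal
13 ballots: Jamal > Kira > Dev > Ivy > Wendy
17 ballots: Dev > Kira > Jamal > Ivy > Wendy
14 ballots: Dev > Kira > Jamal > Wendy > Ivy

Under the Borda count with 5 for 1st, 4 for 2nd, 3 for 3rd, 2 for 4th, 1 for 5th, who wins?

Kira

Dev: 8×2 + 13×1 + 11×2 + 13×3 + 17×5 + 14×5 = 245
Kira: 8×5 + 13×5 + 11×3 + 13×4 + 17×4 + 14×4 = 314
Jamal: 8×4 + 13×4 + 11×1 + 13×5 + 17×3 + 14×3 = 253
Wendy: 8×1 + 13×2 + 11×4 + 13×1 + 17×1 + 14×2 = 136
Ivy: 8×3 + 13×3 + 11×5 + 13×2 + 17×2 + 14×1 = 192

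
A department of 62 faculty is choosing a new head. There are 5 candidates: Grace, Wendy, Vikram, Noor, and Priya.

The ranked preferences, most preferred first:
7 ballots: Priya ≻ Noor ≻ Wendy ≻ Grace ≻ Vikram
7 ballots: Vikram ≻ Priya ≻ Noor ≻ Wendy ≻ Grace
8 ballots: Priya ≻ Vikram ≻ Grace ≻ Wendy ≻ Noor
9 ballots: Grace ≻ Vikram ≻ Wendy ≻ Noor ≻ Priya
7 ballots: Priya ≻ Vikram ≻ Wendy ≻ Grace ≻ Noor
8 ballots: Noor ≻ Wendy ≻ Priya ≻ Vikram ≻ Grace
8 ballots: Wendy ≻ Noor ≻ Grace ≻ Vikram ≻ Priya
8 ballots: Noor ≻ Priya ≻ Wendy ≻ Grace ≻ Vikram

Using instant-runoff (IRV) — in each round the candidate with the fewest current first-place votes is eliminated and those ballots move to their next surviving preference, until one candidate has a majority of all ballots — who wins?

Round 1: Grace 9, Wendy 8, Vikram 7, Noor 16, Priya 22. Vikram eliminated.
Round 2: Grace 9, Wendy 8, Noor 16, Priya 29. Wendy eliminated.
Round 3: Grace 9, Noor 24, Priya 29. Grace eliminated.
Round 4: Noor 33, Priya 29. Noor has a majority (≥32).

Noor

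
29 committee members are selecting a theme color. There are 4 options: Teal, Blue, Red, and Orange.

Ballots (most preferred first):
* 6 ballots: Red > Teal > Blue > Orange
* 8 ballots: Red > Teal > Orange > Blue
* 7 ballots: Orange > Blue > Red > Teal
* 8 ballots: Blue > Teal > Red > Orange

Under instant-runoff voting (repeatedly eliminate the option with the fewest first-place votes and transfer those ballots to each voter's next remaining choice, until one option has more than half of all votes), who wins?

Round 1: Teal 0, Blue 8, Red 14, Orange 7. Teal eliminated.
Round 2: Blue 8, Red 14, Orange 7. Orange eliminated.
Round 3: Blue 15, Red 14. Blue has a majority (≥15).

Blue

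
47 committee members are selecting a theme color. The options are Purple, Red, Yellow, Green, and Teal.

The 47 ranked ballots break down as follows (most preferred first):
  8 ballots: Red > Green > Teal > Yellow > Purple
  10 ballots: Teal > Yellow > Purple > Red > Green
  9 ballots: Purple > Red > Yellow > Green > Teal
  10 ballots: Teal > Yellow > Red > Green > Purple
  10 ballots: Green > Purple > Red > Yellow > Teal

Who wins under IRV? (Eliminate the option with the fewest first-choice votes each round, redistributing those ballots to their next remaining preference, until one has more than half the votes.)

Green

Round 1: Purple 9, Red 8, Yellow 0, Green 10, Teal 20. Yellow eliminated.
Round 2: Purple 9, Red 8, Green 10, Teal 20. Red eliminated.
Round 3: Purple 9, Green 18, Teal 20. Purple eliminated.
Round 4: Green 27, Teal 20. Green has a majority (≥24).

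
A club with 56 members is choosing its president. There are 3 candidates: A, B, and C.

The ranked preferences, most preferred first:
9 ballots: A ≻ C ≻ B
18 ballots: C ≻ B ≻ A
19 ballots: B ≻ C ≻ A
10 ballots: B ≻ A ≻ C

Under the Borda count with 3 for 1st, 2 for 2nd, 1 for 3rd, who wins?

B

A: 9×3 + 18×1 + 19×1 + 10×2 = 84
B: 9×1 + 18×2 + 19×3 + 10×3 = 132
C: 9×2 + 18×3 + 19×2 + 10×1 = 120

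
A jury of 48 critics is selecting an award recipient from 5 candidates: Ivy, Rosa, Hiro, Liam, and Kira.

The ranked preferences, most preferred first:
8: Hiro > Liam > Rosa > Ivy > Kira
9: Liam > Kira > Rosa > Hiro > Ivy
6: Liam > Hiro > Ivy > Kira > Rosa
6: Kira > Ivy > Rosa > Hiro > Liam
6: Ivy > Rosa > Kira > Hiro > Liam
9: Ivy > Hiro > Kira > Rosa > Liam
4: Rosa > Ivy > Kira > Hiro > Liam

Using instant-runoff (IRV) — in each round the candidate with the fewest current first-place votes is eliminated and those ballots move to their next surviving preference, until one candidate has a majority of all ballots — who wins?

Ivy

Round 1: Ivy 15, Rosa 4, Hiro 8, Liam 15, Kira 6. Rosa eliminated.
Round 2: Ivy 19, Hiro 8, Liam 15, Kira 6. Kira eliminated.
Round 3: Ivy 25, Hiro 8, Liam 15. Ivy has a majority (≥25).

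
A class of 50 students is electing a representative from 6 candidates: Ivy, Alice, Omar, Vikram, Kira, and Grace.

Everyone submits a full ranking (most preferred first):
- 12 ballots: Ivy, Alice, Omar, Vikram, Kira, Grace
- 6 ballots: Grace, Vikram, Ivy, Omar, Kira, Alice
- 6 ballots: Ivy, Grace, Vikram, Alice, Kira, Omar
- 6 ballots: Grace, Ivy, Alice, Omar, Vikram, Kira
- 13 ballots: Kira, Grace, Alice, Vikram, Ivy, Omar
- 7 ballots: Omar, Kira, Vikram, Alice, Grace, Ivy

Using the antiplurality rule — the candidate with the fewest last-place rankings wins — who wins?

Last-place votes: Ivy 7, Alice 6, Omar 19, Vikram 0, Kira 6, Grace 12.

Vikram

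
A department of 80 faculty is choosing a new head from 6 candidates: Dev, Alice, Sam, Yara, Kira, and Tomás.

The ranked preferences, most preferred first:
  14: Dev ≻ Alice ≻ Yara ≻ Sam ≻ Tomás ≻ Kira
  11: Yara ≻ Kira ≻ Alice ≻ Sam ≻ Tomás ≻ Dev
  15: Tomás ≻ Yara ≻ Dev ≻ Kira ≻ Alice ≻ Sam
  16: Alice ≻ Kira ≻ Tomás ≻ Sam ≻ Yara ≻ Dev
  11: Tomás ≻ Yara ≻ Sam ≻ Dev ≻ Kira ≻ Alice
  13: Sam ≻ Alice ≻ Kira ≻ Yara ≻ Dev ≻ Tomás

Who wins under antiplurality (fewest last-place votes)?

Yara

Last-place votes: Dev 27, Alice 11, Sam 15, Yara 0, Kira 14, Tomás 13.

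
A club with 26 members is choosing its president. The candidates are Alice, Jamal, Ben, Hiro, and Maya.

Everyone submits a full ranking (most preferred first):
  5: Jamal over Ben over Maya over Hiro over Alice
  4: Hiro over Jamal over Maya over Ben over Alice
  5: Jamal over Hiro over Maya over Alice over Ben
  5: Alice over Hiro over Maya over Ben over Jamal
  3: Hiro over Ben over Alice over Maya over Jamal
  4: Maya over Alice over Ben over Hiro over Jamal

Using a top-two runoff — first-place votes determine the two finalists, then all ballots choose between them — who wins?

Round 1 first-place votes: Alice 5, Jamal 10, Ben 0, Hiro 7, Maya 4. Jamal and Hiro advance.
Runoff: Jamal is ranked above Hiro on 10 ballots, Hiro above Jamal on 16.

Hiro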